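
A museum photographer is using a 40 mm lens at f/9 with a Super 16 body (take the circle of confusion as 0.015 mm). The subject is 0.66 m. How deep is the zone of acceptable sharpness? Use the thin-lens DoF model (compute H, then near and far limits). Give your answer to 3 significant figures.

Hyperfocal distance H = f²/(N·c) + f = 40²/(9 × 0.015) + 40 = 1600/0.135 + 40 ≈ 11891.9 mm ≈ 11.89 m.
Near limit Dn = s·(H − f)/(H + s − 2f) = 660 × (11891.9 − 40) / (11891.9 + 660 − 2 × 40) = 660 × 11851.9 / 12471.9 ≈ 627.190 mm.
Far limit Df = s·(H − f)/(H − s) = 660 × (11891.9 − 40) / (11891.9 − 660) = 660 × 11851.9 / 11231.9 ≈ 696.432 mm.
Depth of field = Df − Dn = 696.432 − 627.190 ≈ 69.242 mm.

69.2 mm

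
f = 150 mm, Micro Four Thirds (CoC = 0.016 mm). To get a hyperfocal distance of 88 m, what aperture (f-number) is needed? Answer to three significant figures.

Rearrange H = f²/(N·c) + f for N: N = f² / ((H − f)·c).
N = 150² / ((88000 − 150) × 0.016) = 22500 / 1406 ≈ 16.

f/16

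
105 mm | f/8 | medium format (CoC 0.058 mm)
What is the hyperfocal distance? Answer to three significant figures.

Hyperfocal distance H = f²/(N·c) + f = 105²/(8 × 0.058) + 105 = 11025/0.464 + 105 ≈ 23865.8 mm ≈ 23.9 m.

23.9 m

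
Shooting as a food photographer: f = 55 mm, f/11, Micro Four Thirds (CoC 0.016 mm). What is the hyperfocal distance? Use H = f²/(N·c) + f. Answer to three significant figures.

Hyperfocal distance H = f²/(N·c) + f = 55²/(11 × 0.016) + 55 = 3025/0.176 + 55 ≈ 17242.5 mm ≈ 17.2 m.

17.2 m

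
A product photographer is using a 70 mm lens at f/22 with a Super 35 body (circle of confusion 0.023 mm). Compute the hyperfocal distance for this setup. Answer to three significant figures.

Hyperfocal distance H = f²/(N·c) + f = 70²/(22 × 0.023) + 70 = 4900/0.506 + 70 ≈ 9753.8 mm ≈ 9.75 m.

9.75 m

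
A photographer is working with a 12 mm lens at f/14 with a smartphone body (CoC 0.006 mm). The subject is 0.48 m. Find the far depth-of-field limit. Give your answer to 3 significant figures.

Hyperfocal distance H = f²/(N·c) + f = 12²/(14 × 0.006) + 12 = 144/0.084 + 12 ≈ 1726.3 mm ≈ 1.726 m.
Far limit Df = s·(H − f)/(H − s) = 480 × (1726.3 − 12) / (1726.3 − 480) = 480 × 1714.3 / 1246.3 ≈ 660.25 mm ≈ 0.660 m.

0.660 m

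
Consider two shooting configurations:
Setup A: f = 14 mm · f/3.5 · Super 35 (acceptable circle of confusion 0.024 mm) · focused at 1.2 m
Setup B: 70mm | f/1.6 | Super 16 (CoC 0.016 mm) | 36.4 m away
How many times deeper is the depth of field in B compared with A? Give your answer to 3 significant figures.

8.71

Setup A: H = 14²/(3.5×0.024) + 14 ≈ 2347.3 mm; DoF = Df − Dn = 2440.4 − 795.6 ≈ 1644.8 mm.
Setup B: H = 70²/(1.6×0.016) + 70 ≈ 191476.2 mm; DoF = Df − Dn = 44927 − 30593 ≈ 14334 mm.
Ratio = 14334 / 1644.8 ≈ 8.71.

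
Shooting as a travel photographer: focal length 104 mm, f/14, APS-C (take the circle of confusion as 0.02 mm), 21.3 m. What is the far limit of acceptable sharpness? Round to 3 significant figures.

Hyperfocal distance H = f²/(N·c) + f = 104²/(14 × 0.02) + 104 = 10816/0.28 + 104 ≈ 38732.6 mm ≈ 38.73 m.
Far limit Df = s·(H − f)/(H − s) = 21300 × (38732.6 − 104) / (38732.6 − 21300) = 21300 × 38628.6 / 17432.6 ≈ 47198 mm ≈ 47.2 m.

47.2 m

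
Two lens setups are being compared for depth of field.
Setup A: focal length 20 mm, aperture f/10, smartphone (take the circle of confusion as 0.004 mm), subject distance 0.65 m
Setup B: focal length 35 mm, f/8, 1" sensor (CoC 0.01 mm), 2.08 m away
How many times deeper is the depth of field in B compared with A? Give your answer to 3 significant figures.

6.88

Setup A: H = 20²/(10×0.004) + 20 ≈ 10020.0 mm; DoF = Df − Dn = 693.703 − 611.477 ≈ 82.226 mm.
Setup B: H = 35²/(8×0.01) + 35 ≈ 15347.5 mm; DoF = Df − Dn = 2400.60 − 1834.94 ≈ 565.66 mm.
Ratio = 565.66 / 82.226 ≈ 6.88.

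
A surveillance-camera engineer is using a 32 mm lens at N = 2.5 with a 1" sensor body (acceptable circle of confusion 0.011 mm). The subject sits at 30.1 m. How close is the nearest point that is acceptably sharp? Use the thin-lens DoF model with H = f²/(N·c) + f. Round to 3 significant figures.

Hyperfocal distance H = f²/(N·c) + f = 32²/(2.5 × 0.011) + 32 = 1024/0.0275 + 32 ≈ 37268.4 mm ≈ 37.27 m.
Near limit Dn = s·(H − f)/(H + s − 2f) = 30100 × (37268.4 − 32) / (37268.4 + 30100 − 2 × 32) = 30100 × 37236.4 / 67304.4 ≈ 16653 mm ≈ 16.7 m.

16.7 m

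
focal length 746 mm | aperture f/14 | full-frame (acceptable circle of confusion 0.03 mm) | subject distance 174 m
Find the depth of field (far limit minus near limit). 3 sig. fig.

Hyperfocal distance H = f²/(N·c) + f = 746²/(14 × 0.03) + 746 = 556516/0.42 + 746 ≈ 1325784.1 mm ≈ 1326 m.
Near limit Dn = s·(H − f)/(H + s − 2f) = 174000 × (1325784.1 − 746) / (1325784.1 + 174000 − 2 × 746) = 174000 × 1325038.1 / 1498292.1 ≈ 153880 mm.
Far limit Df = s·(H − f)/(H − s) = 174000 × (1325784.1 − 746) / (1325784.1 − 174000) = 174000 × 1325038.1 / 1151784.1 ≈ 200173 mm.
Depth of field = Df − Dn = 200173 − 153880 ≈ 46293 mm ≈ 46.3 m.

46.3 m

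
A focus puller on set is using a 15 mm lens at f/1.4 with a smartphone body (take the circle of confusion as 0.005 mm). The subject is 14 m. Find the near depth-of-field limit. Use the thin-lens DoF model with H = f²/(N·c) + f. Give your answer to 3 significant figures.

Hyperfocal distance H = f²/(N·c) + f = 15²/(1.4 × 0.005) + 15 = 225/0.007 + 15 ≈ 32157.9 mm ≈ 32.16 m.
Near limit Dn = s·(H − f)/(H + s − 2f) = 14000 × (32157.9 − 15) / (32157.9 + 14000 − 2 × 15) = 14000 × 32142.9 / 46127.9 ≈ 9755.5 mm ≈ 9.76 m.

9.76 m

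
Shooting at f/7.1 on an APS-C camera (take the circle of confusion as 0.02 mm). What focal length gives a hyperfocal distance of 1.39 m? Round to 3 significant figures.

From H = f²/(N·c) + f, with f ≪ H: f ≈ √(H·N·c) = √(1390 × 7.1 × 0.02) = √197.38 ≈ 14.05 mm.
Exact: f² + N·c·f − N·c·H = 0 ⇒ f = (−N·c + √((N·c)² + 4·N·c·H))/2 = (−0.142 + √789.54)/2 ≈ 13.978 mm ≈ 14.0 mm.

14.0 mm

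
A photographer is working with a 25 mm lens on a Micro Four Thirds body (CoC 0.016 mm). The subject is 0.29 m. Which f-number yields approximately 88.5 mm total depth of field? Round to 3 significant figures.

f/22

Write h = H − f = f²/(N·c). The thin-lens limits are Dn = s·h/(h + (s−f)) and Df = s·h/(h − (s−f)), so DoF = Df − Dn = 2·s·(s−f)·h / (h² − (s−f)²).
That is a quadratic in h: DoF·h² − 2·s·(s−f)·h − DoF·(s−f)² = 0 ⇒ h = (s−f)·(s + √(s² + DoF²)) / DoF = 265 × (290 + √(290² + 88.5²)) / 88.5 = 265 × (290 + 303.203) / 88.5 ≈ 1776.3 mm.
Then N = f²/(c·h) = 25² / (0.016 × 1776.3) = 625 / 28.420 ≈ 22.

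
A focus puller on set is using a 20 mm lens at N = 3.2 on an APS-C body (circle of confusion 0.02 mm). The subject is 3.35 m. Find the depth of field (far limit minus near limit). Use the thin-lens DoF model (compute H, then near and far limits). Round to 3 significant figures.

4.98 m

Hyperfocal distance H = f²/(N·c) + f = 20²/(3.2 × 0.02) + 20 = 400/0.064 + 20 ≈ 6270.0 mm ≈ 6.270 m.
Near limit Dn = s·(H − f)/(H + s − 2f) = 3350 × (6270.0 − 20) / (6270.0 + 3350 − 2 × 20) = 3350 × 6250.0 / 9580.0 ≈ 2185.5 mm.
Far limit Df = s·(H − f)/(H − s) = 3350 × (6270.0 − 20) / (6270.0 − 3350) = 3350 × 6250.0 / 2920.0 ≈ 7170.4 mm.
Depth of field = Df − Dn = 7170.4 − 2185.5 ≈ 4984.9 mm ≈ 4.98 m.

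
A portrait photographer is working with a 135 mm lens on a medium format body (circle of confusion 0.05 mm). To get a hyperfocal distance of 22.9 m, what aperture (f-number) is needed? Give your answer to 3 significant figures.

f/16

Rearrange H = f²/(N·c) + f for N: N = f² / ((H − f)·c).
N = 135² / ((22900 − 135) × 0.05) = 18225 / 1138 ≈ 16.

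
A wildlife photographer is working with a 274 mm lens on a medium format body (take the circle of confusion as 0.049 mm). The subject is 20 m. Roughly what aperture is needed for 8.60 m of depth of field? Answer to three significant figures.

Write h = H − f = f²/(N·c). The thin-lens limits are Dn = s·h/(h + (s−f)) and Df = s·h/(h − (s−f)), so DoF = Df − Dn = 2·s·(s−f)·h / (h² − (s−f)²).
That is a quadratic in h: DoF·h² − 2·s·(s−f)·h − DoF·(s−f)² = 0 ⇒ h = (s−f)·(s + √(s² + DoF²)) / DoF = 19726 × (20000 + √(20000² + 8600²)) / 8600 = 19726 × (20000 + 21770.6) / 8600 ≈ 95810 mm.
Then N = f²/(c·h) = 274² / (0.049 × 95810) = 75076 / 4694.7 ≈ 16.

f/16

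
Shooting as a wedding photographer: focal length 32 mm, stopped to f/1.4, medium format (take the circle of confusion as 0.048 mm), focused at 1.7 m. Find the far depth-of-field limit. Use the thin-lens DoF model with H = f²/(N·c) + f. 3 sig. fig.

Hyperfocal distance H = f²/(N·c) + f = 32²/(1.4 × 0.048) + 32 = 1024/0.0672 + 32 ≈ 15270.1 mm ≈ 15.27 m.
Far limit Df = s·(H − f)/(H − s) = 1700 × (15270.1 − 32) / (15270.1 − 1700) = 1700 × 15238.1 / 13570.1 ≈ 1909.0 mm ≈ 1.91 m.

1.91 m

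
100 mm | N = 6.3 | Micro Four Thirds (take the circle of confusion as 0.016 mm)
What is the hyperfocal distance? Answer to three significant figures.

99.3 m

Hyperfocal distance H = f²/(N·c) + f = 100²/(6.3 × 0.016) + 100 = 10000/0.1008 + 100 ≈ 99306.3 mm ≈ 99.3 m.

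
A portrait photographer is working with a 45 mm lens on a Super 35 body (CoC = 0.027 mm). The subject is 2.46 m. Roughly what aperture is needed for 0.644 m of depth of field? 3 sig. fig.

f/4

Write h = H − f = f²/(N·c). The thin-lens limits are Dn = s·h/(h + (s−f)) and Df = s·h/(h − (s−f)), so DoF = Df − Dn = 2·s·(s−f)·h / (h² − (s−f)²).
That is a quadratic in h: DoF·h² − 2·s·(s−f)·h − DoF·(s−f)² = 0 ⇒ h = (s−f)·(s + √(s² + DoF²)) / DoF = 2415 × (2460 + √(2460² + 644²)) / 644 = 2415 × (2460 + 2542.90) / 644 ≈ 18761 mm.
Then N = f²/(c·h) = 45² / (0.027 × 18761) = 2025 / 506.54 ≈ 4.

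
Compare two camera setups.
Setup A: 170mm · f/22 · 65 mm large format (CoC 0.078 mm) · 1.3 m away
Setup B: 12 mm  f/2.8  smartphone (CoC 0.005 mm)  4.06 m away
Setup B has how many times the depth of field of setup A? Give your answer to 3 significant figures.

Setup A: H = 170²/(22×0.078) + 170 ≈ 17011.5 mm; DoF = Df − Dn = 1393.50 − 1218.26 ≈ 175.24 mm.
Setup B: H = 12²/(2.8×0.005) + 12 ≈ 10297.7 mm; DoF = Df − Dn = 6694.8 − 2913.4 ≈ 3781.4 mm.
Ratio = 3781.4 / 175.24 ≈ 21.6.

21.6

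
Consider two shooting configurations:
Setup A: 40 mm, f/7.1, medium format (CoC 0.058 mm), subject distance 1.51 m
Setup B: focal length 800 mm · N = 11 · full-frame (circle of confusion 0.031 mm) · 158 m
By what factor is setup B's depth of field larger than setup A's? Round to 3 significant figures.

Setup A: H = 40²/(7.1×0.058) + 40 ≈ 3925.4 mm; DoF = Df − Dn = 2429.0 − 1095.5 ≈ 1333.5 mm.
Setup B: H = 800²/(11×0.031) + 800 ≈ 1877632.8 mm; DoF = Df − Dn = 172444 − 145789 ≈ 26655 mm.
Ratio = 26655 / 1333.5 ≈ 20.0.

20.0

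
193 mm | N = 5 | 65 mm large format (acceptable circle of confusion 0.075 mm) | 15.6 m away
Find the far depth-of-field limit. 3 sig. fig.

18.5 m

Hyperfocal distance H = f²/(N·c) + f = 193²/(5 × 0.075) + 193 = 37249/0.375 + 193 ≈ 99523.7 mm ≈ 99.52 m.
Far limit Df = s·(H − f)/(H − s) = 15600 × (99523.7 − 193) / (99523.7 − 15600) = 15600 × 99330.7 / 83923.7 ≈ 18464 mm ≈ 18.5 m.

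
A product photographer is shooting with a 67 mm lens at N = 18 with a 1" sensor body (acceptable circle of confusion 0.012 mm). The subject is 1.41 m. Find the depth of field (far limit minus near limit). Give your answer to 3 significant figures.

Hyperfocal distance H = f²/(N·c) + f = 67²/(18 × 0.012) + 67 = 4489/0.216 + 67 ≈ 20849.4 mm ≈ 20.85 m.
Near limit Dn = s·(H − f)/(H + s − 2f) = 1410 × (20849.4 − 67) / (20849.4 + 1410 − 2 × 67) = 1410 × 20782.4 / 22125.4 ≈ 1324.41 mm.
Far limit Df = s·(H − f)/(H − s) = 1410 × (20849.4 − 67) / (20849.4 − 1410) = 1410 × 20782.4 / 19439.4 ≈ 1507.41 mm.
Depth of field = Df − Dn = 1507.41 − 1324.41 ≈ 183.00 mm.

183 mm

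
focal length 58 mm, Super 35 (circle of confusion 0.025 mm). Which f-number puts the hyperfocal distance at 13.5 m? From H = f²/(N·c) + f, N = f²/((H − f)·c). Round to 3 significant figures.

f/10

Rearrange H = f²/(N·c) + f for N: N = f² / ((H − f)·c).
N = 58² / ((13500 − 58) × 0.025) = 3364 / 336.1 ≈ 10.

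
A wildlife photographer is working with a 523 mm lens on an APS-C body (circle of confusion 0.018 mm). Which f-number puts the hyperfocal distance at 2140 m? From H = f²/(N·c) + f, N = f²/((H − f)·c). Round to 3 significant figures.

Rearrange H = f²/(N·c) + f for N: N = f² / ((H − f)·c).
N = 523² / ((2140000 − 523) × 0.018) = 273529 / 38511 ≈ 7.10.

f/7.10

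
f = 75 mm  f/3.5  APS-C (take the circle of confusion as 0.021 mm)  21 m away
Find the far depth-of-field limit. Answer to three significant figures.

28.9 m

Hyperfocal distance H = f²/(N·c) + f = 75²/(3.5 × 0.021) + 75 = 5625/0.0735 + 75 ≈ 76605.6 mm ≈ 76.61 m.
Far limit Df = s·(H − f)/(H − s) = 21000 × (76605.6 − 75) / (76605.6 − 21000) = 21000 × 76530.6 / 55605.6 ≈ 28903 mm ≈ 28.9 m.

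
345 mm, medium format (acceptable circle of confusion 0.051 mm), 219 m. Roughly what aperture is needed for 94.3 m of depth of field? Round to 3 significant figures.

Write h = H − f = f²/(N·c). The thin-lens limits are Dn = s·h/(h + (s−f)) and Df = s·h/(h − (s−f)), so DoF = Df − Dn = 2·s·(s−f)·h / (h² − (s−f)²).
That is a quadratic in h: DoF·h² − 2·s·(s−f)·h − DoF·(s−f)² = 0 ⇒ h = (s−f)·(s + √(s² + DoF²)) / DoF = 218655 × (219000 + √(219000² + 94300²)) / 94300 = 218655 × (219000 + 238440) / 94300 ≈ 1060673 mm.
Then N = f²/(c·h) = 345² / (0.051 × 1060673) = 119025 / 54094 ≈ 2.20.

f/2.20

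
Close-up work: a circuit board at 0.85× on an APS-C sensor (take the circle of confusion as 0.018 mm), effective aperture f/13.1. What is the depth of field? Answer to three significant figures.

0.653 mm

At magnification m, DoF ≈ 2·N_eff·c/m² = 2 × 13.1 × 0.018 / 0.85² = 0.4716 / 0.7225 ≈ 0.653 mm.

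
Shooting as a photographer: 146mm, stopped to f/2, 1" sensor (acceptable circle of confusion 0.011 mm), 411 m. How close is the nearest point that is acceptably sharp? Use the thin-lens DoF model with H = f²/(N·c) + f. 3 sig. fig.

Hyperfocal distance H = f²/(N·c) + f = 146²/(2 × 0.011) + 146 = 21316/0.022 + 146 ≈ 969055.1 mm ≈ 969.1 m.
Near limit Dn = s·(H − f)/(H + s − 2f) = 411000 × (969055.1 − 146) / (969055.1 + 411000 − 2 × 146) = 411000 × 968909.1 / 1379763.1 ≈ 288616 mm ≈ 289 m.

289 m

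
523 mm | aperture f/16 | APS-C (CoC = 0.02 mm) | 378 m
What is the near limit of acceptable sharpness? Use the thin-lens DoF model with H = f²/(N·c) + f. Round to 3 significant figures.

262 m

Hyperfocal distance H = f²/(N·c) + f = 523²/(16 × 0.02) + 523 = 273529/0.32 + 523 ≈ 855301.1 mm ≈ 855.3 m.
Near limit Dn = s·(H − f)/(H + s − 2f) = 378000 × (855301.1 − 523) / (855301.1 + 378000 − 2 × 523) = 378000 × 854778.1 / 1232255.1 ≈ 262207 mm ≈ 262 m.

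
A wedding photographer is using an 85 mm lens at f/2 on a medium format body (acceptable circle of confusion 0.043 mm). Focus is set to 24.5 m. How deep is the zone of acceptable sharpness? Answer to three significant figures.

15.6 m

Hyperfocal distance H = f²/(N·c) + f = 85²/(2 × 0.043) + 85 = 7225/0.086 + 85 ≈ 84096.6 mm ≈ 84.10 m.
Near limit Dn = s·(H − f)/(H + s − 2f) = 24500 × (84096.6 − 85) / (84096.6 + 24500 − 2 × 85) = 24500 × 84011.6 / 108426.6 ≈ 18983 mm.
Far limit Df = s·(H − f)/(H − s) = 24500 × (84096.6 − 85) / (84096.6 − 24500) = 24500 × 84011.6 / 59596.6 ≈ 34537 mm.
Depth of field = Df − Dn = 34537 − 18983 ≈ 15554 mm ≈ 15.6 m.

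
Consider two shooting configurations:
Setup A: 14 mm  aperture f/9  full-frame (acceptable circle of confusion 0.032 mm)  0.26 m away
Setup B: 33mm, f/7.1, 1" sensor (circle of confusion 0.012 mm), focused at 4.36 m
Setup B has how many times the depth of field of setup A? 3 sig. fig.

15.4

Setup A: H = 14²/(9×0.032) + 14 ≈ 694.6 mm; DoF = Df − Dn = 407.18 − 190.97 ≈ 216.21 mm.
Setup B: H = 33²/(7.1×0.012) + 33 ≈ 12814.7 mm; DoF = Df − Dn = 6591.4 − 3257.3 ≈ 3334.1 mm.
Ratio = 3334.1 / 216.21 ≈ 15.4.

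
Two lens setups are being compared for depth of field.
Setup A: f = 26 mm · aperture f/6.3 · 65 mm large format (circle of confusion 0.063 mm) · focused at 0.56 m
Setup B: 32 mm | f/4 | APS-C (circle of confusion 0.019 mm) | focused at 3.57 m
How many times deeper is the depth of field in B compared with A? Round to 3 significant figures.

Setup A: H = 26²/(6.3×0.063) + 26 ≈ 1729.2 mm; DoF = Df − Dn = 815.76 − 426.33 ≈ 389.43 mm.
Setup B: H = 32²/(4×0.019) + 32 ≈ 13505.7 mm; DoF = Df − Dn = 4841.2 − 2827.5 ≈ 2013.7 mm.
Ratio = 2013.7 / 389.43 ≈ 5.17.

5.17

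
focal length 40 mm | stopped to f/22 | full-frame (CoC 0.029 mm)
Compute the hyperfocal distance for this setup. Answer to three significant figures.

Hyperfocal distance H = f²/(N·c) + f = 40²/(22 × 0.029) + 40 = 1600/0.638 + 40 ≈ 2547.8 mm ≈ 2.55 m.

2.55 m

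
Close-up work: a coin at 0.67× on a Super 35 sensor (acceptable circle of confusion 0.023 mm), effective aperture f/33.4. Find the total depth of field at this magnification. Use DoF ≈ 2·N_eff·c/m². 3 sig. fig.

At magnification m, DoF ≈ 2·N_eff·c/m² = 2 × 33.4 × 0.023 / 0.67² = 1.536 / 0.4489 ≈ 3.42 mm.

3.42 mm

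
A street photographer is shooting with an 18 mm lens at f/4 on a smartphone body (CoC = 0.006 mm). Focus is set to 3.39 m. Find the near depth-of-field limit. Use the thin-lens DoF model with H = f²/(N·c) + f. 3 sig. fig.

2.71 m

Hyperfocal distance H = f²/(N·c) + f = 18²/(4 × 0.006) + 18 = 324/0.024 + 18 ≈ 13518.0 mm ≈ 13.52 m.
Near limit Dn = s·(H − f)/(H + s − 2f) = 3390 × (13518.0 − 18) / (13518.0 + 3390 − 2 × 18) = 3390 × 13500.0 / 16872.0 ≈ 2712.5 mm ≈ 2.71 m.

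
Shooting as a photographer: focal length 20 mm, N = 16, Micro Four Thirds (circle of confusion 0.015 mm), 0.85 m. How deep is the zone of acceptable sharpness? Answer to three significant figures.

1.13 m

Hyperfocal distance H = f²/(N·c) + f = 20²/(16 × 0.015) + 20 = 400/0.24 + 20 ≈ 1686.7 mm ≈ 1.687 m.
Near limit Dn = s·(H − f)/(H + s − 2f) = 850 × (1686.7 − 20) / (1686.7 + 850 − 2 × 20) = 850 × 1666.7 / 2496.7 ≈ 567.4 mm.
Far limit Df = s·(H − f)/(H − s) = 850 × (1686.7 − 20) / (1686.7 − 850) = 850 × 1666.7 / 836.7 ≈ 1693.2 mm.
Depth of field = Df − Dn = 1693.2 − 567.4 ≈ 1125.8 mm ≈ 1.13 m.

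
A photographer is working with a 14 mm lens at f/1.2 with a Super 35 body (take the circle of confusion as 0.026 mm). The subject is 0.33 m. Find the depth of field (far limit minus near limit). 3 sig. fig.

Hyperfocal distance H = f²/(N·c) + f = 14²/(1.2 × 0.026) + 14 = 196/0.0312 + 14 ≈ 6296.1 mm ≈ 6.296 m.
Near limit Dn = s·(H − f)/(H + s − 2f) = 330 × (6296.1 − 14) / (6296.1 + 330 − 2 × 14) = 330 × 6282.1 / 6598.1 ≈ 314.195 mm.
Far limit Df = s·(H − f)/(H − s) = 330 × (6296.1 − 14) / (6296.1 − 330) = 330 × 6282.1 / 5966.1 ≈ 347.479 mm.
Depth of field = Df − Dn = 347.479 − 314.195 ≈ 33.284 mm.

33.3 mm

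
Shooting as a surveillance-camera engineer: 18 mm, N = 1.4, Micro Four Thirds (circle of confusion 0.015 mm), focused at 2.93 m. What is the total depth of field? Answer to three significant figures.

Hyperfocal distance H = f²/(N·c) + f = 18²/(1.4 × 0.015) + 18 = 324/0.021 + 18 ≈ 15446.6 mm ≈ 15.45 m.
Near limit Dn = s·(H − f)/(H + s − 2f) = 2930 × (15446.6 − 18) / (15446.6 + 2930 − 2 × 18) = 2930 × 15428.6 / 18340.6 ≈ 2464.8 mm.
Far limit Df = s·(H − f)/(H − s) = 2930 × (15446.6 − 18) / (15446.6 − 2930) = 2930 × 15428.6 / 12516.6 ≈ 3611.7 mm.
Depth of field = Df − Dn = 3611.7 − 2464.8 ≈ 1146.9 mm ≈ 1.15 m.

1.15 m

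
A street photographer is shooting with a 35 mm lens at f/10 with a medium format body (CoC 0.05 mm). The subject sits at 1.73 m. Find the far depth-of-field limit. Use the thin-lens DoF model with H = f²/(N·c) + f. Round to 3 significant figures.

Hyperfocal distance H = f²/(N·c) + f = 35²/(10 × 0.05) + 35 = 1225/0.5 + 35 ≈ 2485.0 mm ≈ 2.485 m.
Far limit Df = s·(H − f)/(H − s) = 1730 × (2485.0 − 35) / (2485.0 − 1730) = 1730 × 2450.0 / 755.0 ≈ 5613.9 mm ≈ 5.61 m.

5.61 m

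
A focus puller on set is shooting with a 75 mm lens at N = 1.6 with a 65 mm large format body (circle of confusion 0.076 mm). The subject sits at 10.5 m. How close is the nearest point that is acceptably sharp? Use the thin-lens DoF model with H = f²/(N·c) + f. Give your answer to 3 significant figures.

Hyperfocal distance H = f²/(N·c) + f = 75²/(1.6 × 0.076) + 75 = 5625/0.1216 + 75 ≈ 46333.2 mm ≈ 46.33 m.
Near limit Dn = s·(H − f)/(H + s − 2f) = 10500 × (46333.2 − 75) / (46333.2 + 10500 − 2 × 75) = 10500 × 46258.2 / 56683.2 ≈ 8568.9 mm ≈ 8.57 m.

8.57 m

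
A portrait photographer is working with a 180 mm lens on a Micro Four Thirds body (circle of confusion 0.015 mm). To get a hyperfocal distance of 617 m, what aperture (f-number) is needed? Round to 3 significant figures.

f/3.50

Rearrange H = f²/(N·c) + f for N: N = f² / ((H − f)·c).
N = 180² / ((617000 − 180) × 0.015) = 32400 / 9252 ≈ 3.50.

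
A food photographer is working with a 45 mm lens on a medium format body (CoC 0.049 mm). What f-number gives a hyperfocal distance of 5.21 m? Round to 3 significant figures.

f/8

Rearrange H = f²/(N·c) + f for N: N = f² / ((H − f)·c).
N = 45² / ((5210 − 45) × 0.049) = 2025 / 253.1 ≈ 8.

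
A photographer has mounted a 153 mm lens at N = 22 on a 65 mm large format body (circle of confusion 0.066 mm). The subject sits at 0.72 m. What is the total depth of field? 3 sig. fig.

Hyperfocal distance H = f²/(N·c) + f = 153²/(22 × 0.066) + 153 = 23409/1.452 + 153 ≈ 16274.9 mm ≈ 16.27 m.
Near limit Dn = s·(H − f)/(H + s − 2f) = 720 × (16274.9 − 153) / (16274.9 + 720 − 2 × 153) = 720 × 16121.9 / 16688.9 ≈ 695.538 mm.
Far limit Df = s·(H − f)/(H − s) = 720 × (16274.9 − 153) / (16274.9 − 720) = 720 × 16121.9 / 15554.9 ≈ 746.245 mm.
Depth of field = Df − Dn = 746.245 − 695.538 ≈ 50.707 mm.

50.7 mm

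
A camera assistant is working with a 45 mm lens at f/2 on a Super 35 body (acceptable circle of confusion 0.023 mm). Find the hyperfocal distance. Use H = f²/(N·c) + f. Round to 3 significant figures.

44.1 m

Hyperfocal distance H = f²/(N·c) + f = 45²/(2 × 0.023) + 45 = 2025/0.046 + 45 ≈ 44066.7 mm ≈ 44.1 m.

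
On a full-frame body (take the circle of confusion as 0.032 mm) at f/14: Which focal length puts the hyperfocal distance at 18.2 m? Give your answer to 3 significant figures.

90.1 mm

From H = f²/(N·c) + f, with f ≪ H: f ≈ √(H·N·c) = √(18200 × 14 × 0.032) = √8153.6 ≈ 90.30 mm.
Exact: f² + N·c·f − N·c·H = 0 ⇒ f = (−N·c + √((N·c)² + 4·N·c·H))/2 = (−0.448 + √32615)/2 ≈ 90.074 mm ≈ 90.1 mm.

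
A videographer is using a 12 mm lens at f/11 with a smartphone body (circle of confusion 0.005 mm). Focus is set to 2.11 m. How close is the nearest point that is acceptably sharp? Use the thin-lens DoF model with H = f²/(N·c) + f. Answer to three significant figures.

1.17 m

Hyperfocal distance H = f²/(N·c) + f = 12²/(11 × 0.005) + 12 = 144/0.055 + 12 ≈ 2630.2 mm ≈ 2.630 m.
Near limit Dn = s·(H − f)/(H + s − 2f) = 2110 × (2630.2 − 12) / (2630.2 + 2110 − 2 × 12) = 2110 × 2618.2 / 4716.2 ≈ 1171.4 mm ≈ 1.17 m.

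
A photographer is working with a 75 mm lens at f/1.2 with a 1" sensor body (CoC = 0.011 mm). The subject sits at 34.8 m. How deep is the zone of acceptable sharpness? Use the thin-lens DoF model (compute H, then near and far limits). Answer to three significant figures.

Hyperfocal distance H = f²/(N·c) + f = 75²/(1.2 × 0.011) + 75 = 5625/0.0132 + 75 ≈ 426211.4 mm ≈ 426.2 m.
Near limit Dn = s·(H − f)/(H + s − 2f) = 34800 × (426211.4 − 75) / (426211.4 + 34800 − 2 × 75) = 34800 × 426136.4 / 460861.4 ≈ 32177.9 mm.
Far limit Df = s·(H − f)/(H − s) = 34800 × (426211.4 − 75) / (426211.4 − 34800) = 34800 × 426136.4 / 391411.4 ≈ 37887.4 mm.
Depth of field = Df − Dn = 37887.4 − 32177.9 ≈ 5709.5 mm ≈ 5.71 m.

5.71 m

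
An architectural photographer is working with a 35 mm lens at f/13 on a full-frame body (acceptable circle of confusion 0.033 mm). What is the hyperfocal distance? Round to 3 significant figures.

2.89 m

Hyperfocal distance H = f²/(N·c) + f = 35²/(13 × 0.033) + 35 = 1225/0.429 + 35 ≈ 2890.5 mm ≈ 2.89 m.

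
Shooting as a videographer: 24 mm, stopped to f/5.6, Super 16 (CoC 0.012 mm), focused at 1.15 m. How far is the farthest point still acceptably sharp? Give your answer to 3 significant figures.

1.32 m

Hyperfocal distance H = f²/(N·c) + f = 24²/(5.6 × 0.012) + 24 = 576/0.0672 + 24 ≈ 8595.4 mm ≈ 8.595 m.
Far limit Df = s·(H − f)/(H − s) = 1150 × (8595.4 − 24) / (8595.4 − 1150) = 1150 × 8571.4 / 7445.4 ≈ 1323.9 mm ≈ 1.32 m.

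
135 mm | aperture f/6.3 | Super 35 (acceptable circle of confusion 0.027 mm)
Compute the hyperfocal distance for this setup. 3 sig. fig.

Hyperfocal distance H = f²/(N·c) + f = 135²/(6.3 × 0.027) + 135 = 18225/0.1701 + 135 ≈ 107277.9 mm ≈ 107 m.

107 m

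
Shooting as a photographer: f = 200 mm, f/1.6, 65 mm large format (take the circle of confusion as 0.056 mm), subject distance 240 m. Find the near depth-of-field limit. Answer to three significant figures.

Hyperfocal distance H = f²/(N·c) + f = 200²/(1.6 × 0.056) + 200 = 40000/0.0896 + 200 ≈ 446628.6 mm ≈ 446.6 m.
Near limit Dn = s·(H − f)/(H + s − 2f) = 240000 × (446628.6 − 200) / (446628.6 + 240000 − 2 × 200) = 240000 × 446428.6 / 686228.6 ≈ 156133 mm ≈ 156 m.

156 m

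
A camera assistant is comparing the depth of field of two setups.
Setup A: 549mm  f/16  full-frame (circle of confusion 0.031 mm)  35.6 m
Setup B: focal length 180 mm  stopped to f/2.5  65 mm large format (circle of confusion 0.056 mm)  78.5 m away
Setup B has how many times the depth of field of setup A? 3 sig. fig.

14.6

Setup A: H = 549²/(16×0.031) + 549 ≈ 608212.3 mm; DoF = Df − Dn = 37779.2 − 33658.5 ≈ 4120.7 mm.
Setup B: H = 180²/(2.5×0.056) + 180 ≈ 231608.6 mm; DoF = Df − Dn = 118655 − 58651 ≈ 60004 mm.
Ratio = 60004 / 4120.7 ≈ 14.6.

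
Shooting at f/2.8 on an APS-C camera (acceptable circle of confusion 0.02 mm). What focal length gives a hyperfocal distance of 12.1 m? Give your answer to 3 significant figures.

26.0 mm

From H = f²/(N·c) + f, with f ≪ H: f ≈ √(H·N·c) = √(12100 × 2.8 × 0.02) = √677.60 ≈ 26.03 mm.
The +f correction barely moves this — solving exactly, f² + N·c·f − N·c·H = 0 ⇒ f = (−N·c + √((N·c)² + 4·N·c·H))/2 = (−0.056 + √2710.4)/2 ≈ 26.003 mm, so f ≈ 26.0 mm.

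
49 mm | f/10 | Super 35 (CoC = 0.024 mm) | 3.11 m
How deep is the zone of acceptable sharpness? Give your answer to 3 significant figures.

Hyperfocal distance H = f²/(N·c) + f = 49²/(10 × 0.024) + 49 = 2401/0.24 + 49 ≈ 10053.2 mm ≈ 10.05 m.
Near limit Dn = s·(H − f)/(H + s − 2f) = 3110 × (10053.2 − 49) / (10053.2 + 3110 − 2 × 49) = 3110 × 10004.2 / 13065.2 ≈ 2381.4 mm.
Far limit Df = s·(H − f)/(H − s) = 3110 × (10053.2 − 49) / (10053.2 − 3110) = 3110 × 10004.2 / 6943.2 ≈ 4481.1 mm.
Depth of field = Df − Dn = 4481.1 − 2381.4 ≈ 2099.7 mm ≈ 2.10 m.

2.10 m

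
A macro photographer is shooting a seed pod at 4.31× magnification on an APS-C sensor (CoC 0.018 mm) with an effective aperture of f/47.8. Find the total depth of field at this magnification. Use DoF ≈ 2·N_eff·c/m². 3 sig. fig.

At magnification m, DoF ≈ 2·N_eff·c/m² = 2 × 47.8 × 0.018 / 4.31² = 1.721 / 18.58 ≈ 0.0926 mm.

0.0926 mm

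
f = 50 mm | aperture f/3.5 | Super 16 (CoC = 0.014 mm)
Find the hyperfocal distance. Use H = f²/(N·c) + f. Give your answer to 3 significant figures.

Hyperfocal distance H = f²/(N·c) + f = 50²/(3.5 × 0.014) + 50 = 2500/0.049 + 50 ≈ 51070.4 mm ≈ 51.1 m.

51.1 m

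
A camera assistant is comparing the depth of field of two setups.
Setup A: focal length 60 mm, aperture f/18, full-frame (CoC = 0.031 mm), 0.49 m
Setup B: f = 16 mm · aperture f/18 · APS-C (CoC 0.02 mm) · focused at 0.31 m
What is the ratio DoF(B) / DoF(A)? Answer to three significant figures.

Setup A: H = 60²/(18×0.031) + 60 ≈ 6511.6 mm; DoF = Df − Dn = 524.991 − 459.382 ≈ 65.609 mm.
Setup B: H = 16²/(18×0.02) + 16 ≈ 727.1 mm; DoF = Df − Dn = 528.50 − 219.32 ≈ 309.18 mm.
Ratio = 309.18 / 65.609 ≈ 4.71.

4.71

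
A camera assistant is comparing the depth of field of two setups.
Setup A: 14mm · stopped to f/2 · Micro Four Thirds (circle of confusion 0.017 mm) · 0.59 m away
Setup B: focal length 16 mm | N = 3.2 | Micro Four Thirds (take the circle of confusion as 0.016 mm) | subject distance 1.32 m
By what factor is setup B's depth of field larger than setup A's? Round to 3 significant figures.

6.20

Setup A: H = 14²/(2×0.017) + 14 ≈ 5778.7 mm; DoF = Df − Dn = 655.50 − 536.40 ≈ 119.10 mm.
Setup B: H = 16²/(3.2×0.016) + 16 ≈ 5016.0 mm; DoF = Df − Dn = 1785.71 − 1046.95 ≈ 738.76 mm.
Ratio = 738.76 / 119.10 ≈ 6.20.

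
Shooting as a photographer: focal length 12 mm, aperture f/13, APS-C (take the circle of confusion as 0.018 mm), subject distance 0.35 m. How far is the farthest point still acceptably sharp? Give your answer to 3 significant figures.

0.776 m

Hyperfocal distance H = f²/(N·c) + f = 12²/(13 × 0.018) + 12 = 144/0.234 + 12 ≈ 627.4 mm ≈ 0.627 m.
Far limit Df = s·(H − f)/(H − s) = 350 × (627.4 − 12) / (627.4 − 350) = 350 × 615.4 / 277.4 ≈ 776.48 mm ≈ 0.776 m.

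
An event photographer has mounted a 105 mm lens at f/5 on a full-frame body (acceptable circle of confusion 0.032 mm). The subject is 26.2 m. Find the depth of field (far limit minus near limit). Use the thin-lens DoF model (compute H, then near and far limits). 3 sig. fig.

Hyperfocal distance H = f²/(N·c) + f = 105²/(5 × 0.032) + 105 = 11025/0.16 + 105 ≈ 69011.2 mm ≈ 69.01 m.
Near limit Dn = s·(H − f)/(H + s − 2f) = 26200 × (69011.2 − 105) / (69011.2 + 26200 − 2 × 105) = 26200 × 68906.2 / 95001.2 ≈ 19003 mm.
Far limit Df = s·(H − f)/(H − s) = 26200 × (69011.2 − 105) / (69011.2 − 26200) = 26200 × 68906.2 / 42811.2 ≈ 42170 mm.
Depth of field = Df − Dn = 42170 − 19003 ≈ 23167 mm ≈ 23.2 m.

23.2 m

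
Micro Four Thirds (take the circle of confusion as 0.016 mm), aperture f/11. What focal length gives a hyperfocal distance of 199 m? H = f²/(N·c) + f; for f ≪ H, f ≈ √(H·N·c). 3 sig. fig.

From H = f²/(N·c) + f, with f ≪ H: f ≈ √(H·N·c) = √(199000 × 11 × 0.016) = √35024 ≈ 187.1 mm.
The +f correction barely moves this — solving exactly, f² + N·c·f − N·c·H = 0 ⇒ f = (−N·c + √((N·c)² + 4·N·c·H))/2 = (−0.176 + √140096)/2 ≈ 187.06 mm, so f ≈ 187 mm.

187 mm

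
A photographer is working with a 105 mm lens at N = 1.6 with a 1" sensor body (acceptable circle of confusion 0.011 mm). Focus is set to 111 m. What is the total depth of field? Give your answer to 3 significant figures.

40.6 m

Hyperfocal distance H = f²/(N·c) + f = 105²/(1.6 × 0.011) + 105 = 11025/0.0176 + 105 ≈ 626525.5 mm ≈ 626.5 m.
Near limit Dn = s·(H − f)/(H + s − 2f) = 111000 × (626525.5 − 105) / (626525.5 + 111000 − 2 × 105) = 111000 × 626420.5 / 737315.5 ≈ 94305 mm.
Far limit Df = s·(H − f)/(H − s) = 111000 × (626525.5 − 105) / (626525.5 − 111000) = 111000 × 626420.5 / 515525.5 ≈ 134877 mm.
Depth of field = Df − Dn = 134877 − 94305 ≈ 40572 mm ≈ 40.6 m.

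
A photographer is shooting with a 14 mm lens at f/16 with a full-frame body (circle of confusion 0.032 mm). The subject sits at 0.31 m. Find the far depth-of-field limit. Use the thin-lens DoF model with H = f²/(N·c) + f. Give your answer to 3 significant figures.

Hyperfocal distance H = f²/(N·c) + f = 14²/(16 × 0.032) + 14 = 196/0.512 + 14 ≈ 396.8 mm ≈ 0.397 m.
Far limit Df = s·(H − f)/(H − s) = 310 × (396.8 − 14) / (396.8 − 310) = 310 × 382.8 / 86.8 ≈ 1367.0 mm ≈ 1.37 m.

1.37 m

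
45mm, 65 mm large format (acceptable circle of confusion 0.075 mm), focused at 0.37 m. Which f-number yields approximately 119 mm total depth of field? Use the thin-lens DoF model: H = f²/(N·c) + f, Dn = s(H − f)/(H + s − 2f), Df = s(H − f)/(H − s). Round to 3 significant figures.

Write h = H − f = f²/(N·c). The thin-lens limits are Dn = s·h/(h + (s−f)) and Df = s·h/(h − (s−f)), so DoF = Df − Dn = 2·s·(s−f)·h / (h² − (s−f)²).
That is a quadratic in h: DoF·h² − 2·s·(s−f)·h − DoF·(s−f)² = 0 ⇒ h = (s−f)·(s + √(s² + DoF²)) / DoF = 325 × (370 + √(370² + 119²)) / 119 = 325 × (370 + 388.666) / 119 ≈ 2072.0 mm.
Then N = f²/(c·h) = 45² / (0.075 × 2072.0) = 2025 / 155.40 ≈ 13.

f/13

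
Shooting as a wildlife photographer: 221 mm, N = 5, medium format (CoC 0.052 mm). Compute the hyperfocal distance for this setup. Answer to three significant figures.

Hyperfocal distance H = f²/(N·c) + f = 221²/(5 × 0.052) + 221 = 48841/0.26 + 221 ≈ 188071.0 mm ≈ 188 m.

188 m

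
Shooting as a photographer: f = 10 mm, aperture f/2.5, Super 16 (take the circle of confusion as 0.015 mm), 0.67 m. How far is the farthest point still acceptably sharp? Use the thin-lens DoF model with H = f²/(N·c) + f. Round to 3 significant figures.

0.890 m

Hyperfocal distance H = f²/(N·c) + f = 10²/(2.5 × 0.015) + 10 = 100/0.0375 + 10 ≈ 2676.7 mm ≈ 2.677 m.
Far limit Df = s·(H − f)/(H − s) = 670 × (2676.7 − 10) / (2676.7 − 670) = 670 × 2666.7 / 2006.7 ≈ 890.37 mm ≈ 0.890 m.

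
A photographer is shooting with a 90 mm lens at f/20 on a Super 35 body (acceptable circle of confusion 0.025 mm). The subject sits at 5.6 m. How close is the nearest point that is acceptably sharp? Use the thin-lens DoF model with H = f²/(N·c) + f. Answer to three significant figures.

4.18 m

Hyperfocal distance H = f²/(N·c) + f = 90²/(20 × 0.025) + 90 = 8100/0.5 + 90 ≈ 16290.0 mm ≈ 16.29 m.
Near limit Dn = s·(H − f)/(H + s − 2f) = 5600 × (16290.0 − 90) / (16290.0 + 5600 − 2 × 90) = 5600 × 16200.0 / 21710.0 ≈ 4178.7 mm ≈ 4.18 m.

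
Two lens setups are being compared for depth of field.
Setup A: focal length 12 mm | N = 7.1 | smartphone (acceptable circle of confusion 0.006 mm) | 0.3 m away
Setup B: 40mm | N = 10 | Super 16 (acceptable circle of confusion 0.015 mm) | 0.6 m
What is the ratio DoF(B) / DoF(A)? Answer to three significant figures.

Setup A: H = 12²/(7.1×0.006) + 12 ≈ 3392.3 mm; DoF = Df − Dn = 327.941 − 276.447 ≈ 51.494 mm.
Setup B: H = 40²/(10×0.015) + 40 ≈ 10706.7 mm; DoF = Df − Dn = 633.245 − 570.071 ≈ 63.174 mm.
Ratio = 63.174 / 51.494 ≈ 1.23.

1.23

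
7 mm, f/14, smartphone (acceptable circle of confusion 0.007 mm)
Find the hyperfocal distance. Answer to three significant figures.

Hyperfocal distance H = f²/(N·c) + f = 7²/(14 × 0.007) + 7 = 49/0.098 + 7 ≈ 507.0 mm ≈ 0.507 m.

0.507 m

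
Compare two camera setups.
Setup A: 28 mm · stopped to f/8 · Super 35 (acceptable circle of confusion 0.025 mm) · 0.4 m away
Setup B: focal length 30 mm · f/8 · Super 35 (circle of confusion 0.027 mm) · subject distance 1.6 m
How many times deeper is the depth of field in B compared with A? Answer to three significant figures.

18.3

Setup A: H = 28²/(8×0.025) + 28 ≈ 3948.0 mm; DoF = Df − Dn = 441.939 − 365.331 ≈ 76.608 mm.
Setup B: H = 30²/(8×0.027) + 30 ≈ 4196.7 mm; DoF = Df − Dn = 2567.4 − 1162.1 ≈ 1405.3 mm.
Ratio = 1405.3 / 76.608 ≈ 18.3.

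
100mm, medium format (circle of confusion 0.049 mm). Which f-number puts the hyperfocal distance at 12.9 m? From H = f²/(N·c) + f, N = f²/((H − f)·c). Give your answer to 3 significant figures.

Rearrange H = f²/(N·c) + f for N: N = f² / ((H − f)·c).
N = 100² / ((12900 − 100) × 0.049) = 10000 / 627.2 ≈ 15.9.

f/15.9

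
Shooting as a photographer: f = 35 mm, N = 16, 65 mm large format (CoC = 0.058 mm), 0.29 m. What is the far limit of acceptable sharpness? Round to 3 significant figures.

Hyperfocal distance H = f²/(N·c) + f = 35²/(16 × 0.058) + 35 = 1225/0.928 + 35 ≈ 1355.0 mm ≈ 1.355 m.
Far limit Df = s·(H − f)/(H − s) = 290 × (1355.0 − 35) / (1355.0 − 290) = 290 × 1320.0 / 1065.0 ≈ 359.43 mm.

359 mm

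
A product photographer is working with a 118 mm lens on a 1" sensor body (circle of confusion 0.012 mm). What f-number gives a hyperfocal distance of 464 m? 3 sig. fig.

Rearrange H = f²/(N·c) + f for N: N = f² / ((H − f)·c).
N = 118² / ((464000 − 118) × 0.012) = 13924 / 5567 ≈ 2.50.

f/2.50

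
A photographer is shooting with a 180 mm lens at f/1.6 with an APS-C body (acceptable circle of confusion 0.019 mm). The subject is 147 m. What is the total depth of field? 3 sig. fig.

Hyperfocal distance H = f²/(N·c) + f = 180²/(1.6 × 0.019) + 180 = 32400/0.0304 + 180 ≈ 1065969.5 mm ≈ 1066 m.
Near limit Dn = s·(H − f)/(H + s − 2f) = 147000 × (1065969.5 − 180) / (1065969.5 + 147000 − 2 × 180) = 147000 × 1065789.5 / 1212609.5 ≈ 129202 mm.
Far limit Df = s·(H − f)/(H − s) = 147000 × (1065969.5 − 180) / (1065969.5 − 147000) = 147000 × 1065789.5 / 918969.5 ≈ 170486 mm.
Depth of field = Df − Dn = 170486 − 129202 ≈ 41284 mm ≈ 41.3 m.

41.3 m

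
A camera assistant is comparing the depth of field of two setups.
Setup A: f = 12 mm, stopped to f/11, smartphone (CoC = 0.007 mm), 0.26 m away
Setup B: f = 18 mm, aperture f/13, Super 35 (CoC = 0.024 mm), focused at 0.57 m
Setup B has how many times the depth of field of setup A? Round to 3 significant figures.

12.0

Setup A: H = 12²/(11×0.007) + 12 ≈ 1882.1 mm; DoF = Df − Dn = 299.750 − 229.558 ≈ 70.192 mm.
Setup B: H = 18²/(13×0.024) + 18 ≈ 1056.5 mm; DoF = Df − Dn = 1216.79 − 372.17 ≈ 844.62 mm.
Ratio = 844.62 / 70.192 ≈ 12.0.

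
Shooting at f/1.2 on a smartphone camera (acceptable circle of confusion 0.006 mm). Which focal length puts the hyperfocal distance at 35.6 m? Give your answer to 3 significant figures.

16.0 mm

From H = f²/(N·c) + f, with f ≪ H: f ≈ √(H·N·c) = √(35600 × 1.2 × 0.006) = √256.32 ≈ 16.01 mm.
The +f correction barely moves this — solving exactly, f² + N·c·f − N·c·H = 0 ⇒ f = (−N·c + √((N·c)² + 4·N·c·H))/2 = (−0.0072 + √1025.3)/2 ≈ 16.006 mm, so f ≈ 16.0 mm.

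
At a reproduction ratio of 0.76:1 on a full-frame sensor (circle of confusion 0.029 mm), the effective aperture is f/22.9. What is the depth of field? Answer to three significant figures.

At magnification m, DoF ≈ 2·N_eff·c/m² = 2 × 22.9 × 0.029 / 0.76² = 1.328 / 0.5776 ≈ 2.3 mm.

2.30 mm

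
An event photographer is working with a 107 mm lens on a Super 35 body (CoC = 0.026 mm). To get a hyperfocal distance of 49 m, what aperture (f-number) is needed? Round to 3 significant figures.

f/9.01

Rearrange H = f²/(N·c) + f for N: N = f² / ((H − f)·c).
N = 107² / ((49000 − 107) × 0.026) = 11449 / 1271 ≈ 9.01.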